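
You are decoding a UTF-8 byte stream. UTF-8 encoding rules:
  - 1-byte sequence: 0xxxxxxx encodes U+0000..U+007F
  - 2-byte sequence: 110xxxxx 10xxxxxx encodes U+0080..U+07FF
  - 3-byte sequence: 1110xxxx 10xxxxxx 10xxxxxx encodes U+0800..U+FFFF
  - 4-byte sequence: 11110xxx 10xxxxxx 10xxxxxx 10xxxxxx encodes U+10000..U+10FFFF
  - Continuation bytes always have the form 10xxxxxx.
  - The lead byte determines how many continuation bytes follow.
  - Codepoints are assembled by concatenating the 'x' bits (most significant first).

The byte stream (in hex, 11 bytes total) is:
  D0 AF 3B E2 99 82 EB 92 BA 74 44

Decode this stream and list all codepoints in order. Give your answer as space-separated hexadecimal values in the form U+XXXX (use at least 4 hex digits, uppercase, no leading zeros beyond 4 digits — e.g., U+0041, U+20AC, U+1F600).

Byte[0]=D0: 2-byte lead, need 1 cont bytes. acc=0x10
Byte[1]=AF: continuation. acc=(acc<<6)|0x2F=0x42F
Completed: cp=U+042F (starts at byte 0)
Byte[2]=3B: 1-byte ASCII. cp=U+003B
Byte[3]=E2: 3-byte lead, need 2 cont bytes. acc=0x2
Byte[4]=99: continuation. acc=(acc<<6)|0x19=0x99
Byte[5]=82: continuation. acc=(acc<<6)|0x02=0x2642
Completed: cp=U+2642 (starts at byte 3)
Byte[6]=EB: 3-byte lead, need 2 cont bytes. acc=0xB
Byte[7]=92: continuation. acc=(acc<<6)|0x12=0x2D2
Byte[8]=BA: continuation. acc=(acc<<6)|0x3A=0xB4BA
Completed: cp=U+B4BA (starts at byte 6)
Byte[9]=74: 1-byte ASCII. cp=U+0074
Byte[10]=44: 1-byte ASCII. cp=U+0044

Answer: U+042F U+003B U+2642 U+B4BA U+0074 U+0044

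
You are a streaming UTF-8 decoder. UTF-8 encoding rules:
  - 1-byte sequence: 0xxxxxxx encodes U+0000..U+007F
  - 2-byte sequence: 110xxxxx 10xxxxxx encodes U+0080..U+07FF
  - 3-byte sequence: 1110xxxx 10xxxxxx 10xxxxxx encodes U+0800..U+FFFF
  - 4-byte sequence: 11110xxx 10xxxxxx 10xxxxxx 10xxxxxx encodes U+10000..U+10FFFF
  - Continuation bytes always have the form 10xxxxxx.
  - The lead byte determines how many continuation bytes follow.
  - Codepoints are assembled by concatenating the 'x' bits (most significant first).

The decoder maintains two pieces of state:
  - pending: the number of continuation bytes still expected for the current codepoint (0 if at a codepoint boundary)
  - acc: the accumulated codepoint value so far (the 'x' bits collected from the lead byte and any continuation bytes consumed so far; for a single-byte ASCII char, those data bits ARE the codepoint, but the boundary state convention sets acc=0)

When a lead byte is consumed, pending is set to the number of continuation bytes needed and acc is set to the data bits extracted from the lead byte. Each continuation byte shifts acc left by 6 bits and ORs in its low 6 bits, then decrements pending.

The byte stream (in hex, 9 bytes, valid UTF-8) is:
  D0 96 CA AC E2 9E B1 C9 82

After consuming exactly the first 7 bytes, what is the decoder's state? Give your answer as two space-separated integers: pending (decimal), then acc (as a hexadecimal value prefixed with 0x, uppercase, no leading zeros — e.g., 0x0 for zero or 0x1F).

Answer: 0 0x27B1

Derivation:
Byte[0]=D0: 2-byte lead. pending=1, acc=0x10
Byte[1]=96: continuation. acc=(acc<<6)|0x16=0x416, pending=0
Byte[2]=CA: 2-byte lead. pending=1, acc=0xA
Byte[3]=AC: continuation. acc=(acc<<6)|0x2C=0x2AC, pending=0
Byte[4]=E2: 3-byte lead. pending=2, acc=0x2
Byte[5]=9E: continuation. acc=(acc<<6)|0x1E=0x9E, pending=1
Byte[6]=B1: continuation. acc=(acc<<6)|0x31=0x27B1, pending=0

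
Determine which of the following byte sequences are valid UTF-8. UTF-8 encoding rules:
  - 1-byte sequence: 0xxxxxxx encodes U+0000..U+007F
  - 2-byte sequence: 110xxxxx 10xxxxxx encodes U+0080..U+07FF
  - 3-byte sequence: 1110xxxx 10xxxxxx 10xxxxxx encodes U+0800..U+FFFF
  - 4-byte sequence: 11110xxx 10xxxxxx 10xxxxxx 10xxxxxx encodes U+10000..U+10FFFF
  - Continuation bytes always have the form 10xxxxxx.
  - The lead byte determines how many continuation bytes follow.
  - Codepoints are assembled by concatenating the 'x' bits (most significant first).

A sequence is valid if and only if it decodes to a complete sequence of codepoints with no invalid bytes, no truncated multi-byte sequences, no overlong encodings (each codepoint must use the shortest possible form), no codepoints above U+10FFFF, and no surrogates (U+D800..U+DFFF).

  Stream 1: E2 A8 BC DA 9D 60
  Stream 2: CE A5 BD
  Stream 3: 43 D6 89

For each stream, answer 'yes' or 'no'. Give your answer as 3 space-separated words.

Stream 1: decodes cleanly. VALID
Stream 2: error at byte offset 2. INVALID
Stream 3: decodes cleanly. VALID

Answer: yes no yes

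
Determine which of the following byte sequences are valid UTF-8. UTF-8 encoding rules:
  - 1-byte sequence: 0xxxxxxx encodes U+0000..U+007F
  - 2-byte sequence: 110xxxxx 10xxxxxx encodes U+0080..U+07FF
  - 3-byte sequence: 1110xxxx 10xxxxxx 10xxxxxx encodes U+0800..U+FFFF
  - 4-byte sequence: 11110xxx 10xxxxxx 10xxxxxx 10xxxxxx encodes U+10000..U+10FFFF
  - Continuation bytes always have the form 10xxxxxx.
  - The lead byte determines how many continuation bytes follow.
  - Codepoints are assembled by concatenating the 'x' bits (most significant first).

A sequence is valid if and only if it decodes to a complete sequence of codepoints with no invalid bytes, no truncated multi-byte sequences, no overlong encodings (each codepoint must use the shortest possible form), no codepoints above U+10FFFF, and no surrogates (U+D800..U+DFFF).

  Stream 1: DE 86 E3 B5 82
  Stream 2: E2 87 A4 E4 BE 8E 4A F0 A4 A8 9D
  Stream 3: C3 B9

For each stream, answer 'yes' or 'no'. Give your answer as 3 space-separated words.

Stream 1: decodes cleanly. VALID
Stream 2: decodes cleanly. VALID
Stream 3: decodes cleanly. VALID

Answer: yes yes yes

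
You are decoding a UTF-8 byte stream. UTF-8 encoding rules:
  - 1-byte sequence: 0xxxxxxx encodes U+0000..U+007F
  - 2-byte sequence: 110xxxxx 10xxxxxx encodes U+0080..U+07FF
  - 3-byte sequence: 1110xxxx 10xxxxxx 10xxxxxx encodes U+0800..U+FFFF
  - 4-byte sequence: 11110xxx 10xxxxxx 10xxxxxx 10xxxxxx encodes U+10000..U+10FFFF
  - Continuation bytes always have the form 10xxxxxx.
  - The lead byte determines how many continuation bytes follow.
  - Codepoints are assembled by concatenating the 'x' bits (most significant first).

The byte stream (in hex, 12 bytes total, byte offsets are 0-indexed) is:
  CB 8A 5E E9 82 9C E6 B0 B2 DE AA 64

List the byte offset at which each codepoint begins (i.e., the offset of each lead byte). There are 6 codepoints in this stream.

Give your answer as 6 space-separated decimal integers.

Byte[0]=CB: 2-byte lead, need 1 cont bytes. acc=0xB
Byte[1]=8A: continuation. acc=(acc<<6)|0x0A=0x2CA
Completed: cp=U+02CA (starts at byte 0)
Byte[2]=5E: 1-byte ASCII. cp=U+005E
Byte[3]=E9: 3-byte lead, need 2 cont bytes. acc=0x9
Byte[4]=82: continuation. acc=(acc<<6)|0x02=0x242
Byte[5]=9C: continuation. acc=(acc<<6)|0x1C=0x909C
Completed: cp=U+909C (starts at byte 3)
Byte[6]=E6: 3-byte lead, need 2 cont bytes. acc=0x6
Byte[7]=B0: continuation. acc=(acc<<6)|0x30=0x1B0
Byte[8]=B2: continuation. acc=(acc<<6)|0x32=0x6C32
Completed: cp=U+6C32 (starts at byte 6)
Byte[9]=DE: 2-byte lead, need 1 cont bytes. acc=0x1E
Byte[10]=AA: continuation. acc=(acc<<6)|0x2A=0x7AA
Completed: cp=U+07AA (starts at byte 9)
Byte[11]=64: 1-byte ASCII. cp=U+0064

Answer: 0 2 3 6 9 11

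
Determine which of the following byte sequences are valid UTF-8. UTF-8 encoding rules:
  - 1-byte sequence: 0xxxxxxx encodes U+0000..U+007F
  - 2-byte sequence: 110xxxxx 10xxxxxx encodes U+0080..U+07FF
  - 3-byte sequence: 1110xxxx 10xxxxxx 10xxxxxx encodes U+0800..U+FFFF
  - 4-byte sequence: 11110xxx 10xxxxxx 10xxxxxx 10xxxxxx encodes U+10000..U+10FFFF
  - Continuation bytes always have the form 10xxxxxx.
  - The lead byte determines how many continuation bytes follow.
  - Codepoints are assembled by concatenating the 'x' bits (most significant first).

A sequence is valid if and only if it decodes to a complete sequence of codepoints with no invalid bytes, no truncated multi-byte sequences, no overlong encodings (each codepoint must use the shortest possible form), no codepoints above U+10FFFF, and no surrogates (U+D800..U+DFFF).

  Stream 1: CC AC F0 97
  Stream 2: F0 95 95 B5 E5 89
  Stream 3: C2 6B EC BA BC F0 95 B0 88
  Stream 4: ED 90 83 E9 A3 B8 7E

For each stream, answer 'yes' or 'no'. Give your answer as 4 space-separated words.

Stream 1: error at byte offset 4. INVALID
Stream 2: error at byte offset 6. INVALID
Stream 3: error at byte offset 1. INVALID
Stream 4: decodes cleanly. VALID

Answer: no no no yes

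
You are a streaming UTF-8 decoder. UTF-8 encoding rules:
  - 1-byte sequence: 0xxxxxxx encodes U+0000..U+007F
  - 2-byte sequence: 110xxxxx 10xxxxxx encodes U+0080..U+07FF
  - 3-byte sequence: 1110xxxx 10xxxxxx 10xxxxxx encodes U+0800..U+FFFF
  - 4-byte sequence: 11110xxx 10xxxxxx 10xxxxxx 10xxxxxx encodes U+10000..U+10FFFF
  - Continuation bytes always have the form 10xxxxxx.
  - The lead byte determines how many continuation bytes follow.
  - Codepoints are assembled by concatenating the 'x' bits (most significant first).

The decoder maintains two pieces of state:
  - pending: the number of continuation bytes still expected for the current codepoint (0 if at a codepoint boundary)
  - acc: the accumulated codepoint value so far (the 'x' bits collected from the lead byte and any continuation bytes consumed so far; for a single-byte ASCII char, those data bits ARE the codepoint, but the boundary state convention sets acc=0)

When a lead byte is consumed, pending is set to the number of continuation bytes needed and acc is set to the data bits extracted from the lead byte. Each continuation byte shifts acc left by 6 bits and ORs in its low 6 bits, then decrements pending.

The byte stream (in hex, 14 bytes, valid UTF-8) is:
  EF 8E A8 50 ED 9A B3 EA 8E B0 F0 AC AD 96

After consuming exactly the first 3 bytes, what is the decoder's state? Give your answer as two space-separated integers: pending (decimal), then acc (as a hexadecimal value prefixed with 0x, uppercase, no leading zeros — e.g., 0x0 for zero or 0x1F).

Byte[0]=EF: 3-byte lead. pending=2, acc=0xF
Byte[1]=8E: continuation. acc=(acc<<6)|0x0E=0x3CE, pending=1
Byte[2]=A8: continuation. acc=(acc<<6)|0x28=0xF3A8, pending=0

Answer: 0 0xF3A8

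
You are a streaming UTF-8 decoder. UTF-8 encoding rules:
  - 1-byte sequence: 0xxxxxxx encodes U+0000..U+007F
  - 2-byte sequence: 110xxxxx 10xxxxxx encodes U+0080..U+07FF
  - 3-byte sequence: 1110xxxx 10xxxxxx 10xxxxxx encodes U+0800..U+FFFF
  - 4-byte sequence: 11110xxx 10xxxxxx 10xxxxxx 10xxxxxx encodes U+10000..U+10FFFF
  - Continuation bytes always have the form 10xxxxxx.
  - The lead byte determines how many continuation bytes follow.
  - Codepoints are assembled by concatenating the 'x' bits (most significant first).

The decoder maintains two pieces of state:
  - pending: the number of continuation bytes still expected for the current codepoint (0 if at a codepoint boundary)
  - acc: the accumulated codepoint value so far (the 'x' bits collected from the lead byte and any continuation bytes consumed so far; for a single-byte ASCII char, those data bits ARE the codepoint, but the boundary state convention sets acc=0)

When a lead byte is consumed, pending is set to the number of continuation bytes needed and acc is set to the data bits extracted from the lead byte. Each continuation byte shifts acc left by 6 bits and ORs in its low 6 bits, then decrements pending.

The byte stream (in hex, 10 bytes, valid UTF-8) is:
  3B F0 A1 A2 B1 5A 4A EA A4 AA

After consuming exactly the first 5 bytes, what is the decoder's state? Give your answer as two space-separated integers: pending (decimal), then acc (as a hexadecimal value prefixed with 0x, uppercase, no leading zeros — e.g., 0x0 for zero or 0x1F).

Answer: 0 0x218B1

Derivation:
Byte[0]=3B: 1-byte. pending=0, acc=0x0
Byte[1]=F0: 4-byte lead. pending=3, acc=0x0
Byte[2]=A1: continuation. acc=(acc<<6)|0x21=0x21, pending=2
Byte[3]=A2: continuation. acc=(acc<<6)|0x22=0x862, pending=1
Byte[4]=B1: continuation. acc=(acc<<6)|0x31=0x218B1, pending=0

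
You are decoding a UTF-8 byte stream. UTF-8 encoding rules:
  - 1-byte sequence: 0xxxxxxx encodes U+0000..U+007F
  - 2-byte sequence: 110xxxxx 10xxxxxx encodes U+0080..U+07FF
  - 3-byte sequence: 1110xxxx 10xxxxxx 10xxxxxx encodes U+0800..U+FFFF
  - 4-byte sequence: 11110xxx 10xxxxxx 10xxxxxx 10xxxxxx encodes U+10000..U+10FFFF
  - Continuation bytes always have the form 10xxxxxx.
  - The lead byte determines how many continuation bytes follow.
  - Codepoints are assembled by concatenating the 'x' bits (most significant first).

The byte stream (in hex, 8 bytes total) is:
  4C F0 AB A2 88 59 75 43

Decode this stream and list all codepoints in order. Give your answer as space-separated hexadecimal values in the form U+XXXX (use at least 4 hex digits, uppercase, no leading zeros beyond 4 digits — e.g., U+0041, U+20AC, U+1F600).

Byte[0]=4C: 1-byte ASCII. cp=U+004C
Byte[1]=F0: 4-byte lead, need 3 cont bytes. acc=0x0
Byte[2]=AB: continuation. acc=(acc<<6)|0x2B=0x2B
Byte[3]=A2: continuation. acc=(acc<<6)|0x22=0xAE2
Byte[4]=88: continuation. acc=(acc<<6)|0x08=0x2B888
Completed: cp=U+2B888 (starts at byte 1)
Byte[5]=59: 1-byte ASCII. cp=U+0059
Byte[6]=75: 1-byte ASCII. cp=U+0075
Byte[7]=43: 1-byte ASCII. cp=U+0043

Answer: U+004C U+2B888 U+0059 U+0075 U+0043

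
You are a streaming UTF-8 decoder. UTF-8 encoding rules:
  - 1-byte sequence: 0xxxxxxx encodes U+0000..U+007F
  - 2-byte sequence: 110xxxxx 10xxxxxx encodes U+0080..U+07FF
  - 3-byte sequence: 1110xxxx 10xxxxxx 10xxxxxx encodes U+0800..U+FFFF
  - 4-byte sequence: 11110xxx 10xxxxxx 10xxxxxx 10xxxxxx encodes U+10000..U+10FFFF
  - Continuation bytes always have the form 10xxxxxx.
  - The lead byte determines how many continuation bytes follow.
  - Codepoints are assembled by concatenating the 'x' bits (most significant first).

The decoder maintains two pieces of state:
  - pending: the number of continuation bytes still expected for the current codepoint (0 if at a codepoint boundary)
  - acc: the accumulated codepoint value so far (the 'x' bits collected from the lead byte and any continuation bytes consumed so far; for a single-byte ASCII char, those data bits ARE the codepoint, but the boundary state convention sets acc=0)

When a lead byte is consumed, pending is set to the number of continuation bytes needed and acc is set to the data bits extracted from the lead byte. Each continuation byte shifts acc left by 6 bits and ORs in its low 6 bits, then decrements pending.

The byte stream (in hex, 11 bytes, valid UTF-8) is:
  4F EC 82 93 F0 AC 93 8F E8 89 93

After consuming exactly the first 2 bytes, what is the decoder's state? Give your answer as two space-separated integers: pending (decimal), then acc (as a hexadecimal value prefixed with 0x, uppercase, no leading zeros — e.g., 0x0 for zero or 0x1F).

Answer: 2 0xC

Derivation:
Byte[0]=4F: 1-byte. pending=0, acc=0x0
Byte[1]=EC: 3-byte lead. pending=2, acc=0xC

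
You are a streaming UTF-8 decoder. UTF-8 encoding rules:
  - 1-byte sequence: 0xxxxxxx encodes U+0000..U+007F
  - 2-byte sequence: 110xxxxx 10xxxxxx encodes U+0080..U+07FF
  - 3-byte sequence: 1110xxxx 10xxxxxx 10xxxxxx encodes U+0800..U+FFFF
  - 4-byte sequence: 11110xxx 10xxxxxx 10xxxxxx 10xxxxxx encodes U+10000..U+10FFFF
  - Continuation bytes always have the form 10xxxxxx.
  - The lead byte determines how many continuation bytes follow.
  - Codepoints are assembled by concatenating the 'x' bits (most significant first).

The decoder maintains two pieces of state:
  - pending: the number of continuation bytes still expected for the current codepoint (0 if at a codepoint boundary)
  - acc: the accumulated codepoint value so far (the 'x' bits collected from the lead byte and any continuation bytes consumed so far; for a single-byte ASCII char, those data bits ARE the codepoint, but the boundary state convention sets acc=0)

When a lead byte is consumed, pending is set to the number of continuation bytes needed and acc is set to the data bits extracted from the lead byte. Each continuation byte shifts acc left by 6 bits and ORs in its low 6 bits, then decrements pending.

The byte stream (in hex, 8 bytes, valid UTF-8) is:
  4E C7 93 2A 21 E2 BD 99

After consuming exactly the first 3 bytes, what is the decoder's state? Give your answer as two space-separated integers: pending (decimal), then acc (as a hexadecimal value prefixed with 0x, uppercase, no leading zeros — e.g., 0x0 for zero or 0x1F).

Byte[0]=4E: 1-byte. pending=0, acc=0x0
Byte[1]=C7: 2-byte lead. pending=1, acc=0x7
Byte[2]=93: continuation. acc=(acc<<6)|0x13=0x1D3, pending=0

Answer: 0 0x1D3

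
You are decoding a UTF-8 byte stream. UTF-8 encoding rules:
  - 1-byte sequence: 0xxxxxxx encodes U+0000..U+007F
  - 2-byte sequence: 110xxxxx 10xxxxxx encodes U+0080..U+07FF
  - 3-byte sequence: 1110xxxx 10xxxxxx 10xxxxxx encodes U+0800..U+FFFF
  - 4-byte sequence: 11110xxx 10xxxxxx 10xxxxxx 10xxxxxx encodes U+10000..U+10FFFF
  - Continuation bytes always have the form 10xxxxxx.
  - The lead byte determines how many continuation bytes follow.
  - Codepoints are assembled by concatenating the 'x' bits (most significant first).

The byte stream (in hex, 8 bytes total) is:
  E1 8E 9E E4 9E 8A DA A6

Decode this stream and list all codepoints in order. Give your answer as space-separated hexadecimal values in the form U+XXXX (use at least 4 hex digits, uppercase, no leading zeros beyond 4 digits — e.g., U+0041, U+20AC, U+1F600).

Byte[0]=E1: 3-byte lead, need 2 cont bytes. acc=0x1
Byte[1]=8E: continuation. acc=(acc<<6)|0x0E=0x4E
Byte[2]=9E: continuation. acc=(acc<<6)|0x1E=0x139E
Completed: cp=U+139E (starts at byte 0)
Byte[3]=E4: 3-byte lead, need 2 cont bytes. acc=0x4
Byte[4]=9E: continuation. acc=(acc<<6)|0x1E=0x11E
Byte[5]=8A: continuation. acc=(acc<<6)|0x0A=0x478A
Completed: cp=U+478A (starts at byte 3)
Byte[6]=DA: 2-byte lead, need 1 cont bytes. acc=0x1A
Byte[7]=A6: continuation. acc=(acc<<6)|0x26=0x6A6
Completed: cp=U+06A6 (starts at byte 6)

Answer: U+139E U+478A U+06A6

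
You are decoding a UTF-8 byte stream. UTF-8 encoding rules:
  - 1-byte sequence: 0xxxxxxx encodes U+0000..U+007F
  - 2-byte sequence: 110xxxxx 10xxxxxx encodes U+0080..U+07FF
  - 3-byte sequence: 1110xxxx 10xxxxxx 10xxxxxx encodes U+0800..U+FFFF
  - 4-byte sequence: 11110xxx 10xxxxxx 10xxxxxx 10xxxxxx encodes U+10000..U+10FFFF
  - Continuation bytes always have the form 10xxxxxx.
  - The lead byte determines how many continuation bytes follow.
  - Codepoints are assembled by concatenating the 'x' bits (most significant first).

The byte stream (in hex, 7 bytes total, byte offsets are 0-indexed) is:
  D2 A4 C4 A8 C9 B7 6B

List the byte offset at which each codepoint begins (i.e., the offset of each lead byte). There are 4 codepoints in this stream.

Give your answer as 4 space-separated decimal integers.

Byte[0]=D2: 2-byte lead, need 1 cont bytes. acc=0x12
Byte[1]=A4: continuation. acc=(acc<<6)|0x24=0x4A4
Completed: cp=U+04A4 (starts at byte 0)
Byte[2]=C4: 2-byte lead, need 1 cont bytes. acc=0x4
Byte[3]=A8: continuation. acc=(acc<<6)|0x28=0x128
Completed: cp=U+0128 (starts at byte 2)
Byte[4]=C9: 2-byte lead, need 1 cont bytes. acc=0x9
Byte[5]=B7: continuation. acc=(acc<<6)|0x37=0x277
Completed: cp=U+0277 (starts at byte 4)
Byte[6]=6B: 1-byte ASCII. cp=U+006B

Answer: 0 2 4 6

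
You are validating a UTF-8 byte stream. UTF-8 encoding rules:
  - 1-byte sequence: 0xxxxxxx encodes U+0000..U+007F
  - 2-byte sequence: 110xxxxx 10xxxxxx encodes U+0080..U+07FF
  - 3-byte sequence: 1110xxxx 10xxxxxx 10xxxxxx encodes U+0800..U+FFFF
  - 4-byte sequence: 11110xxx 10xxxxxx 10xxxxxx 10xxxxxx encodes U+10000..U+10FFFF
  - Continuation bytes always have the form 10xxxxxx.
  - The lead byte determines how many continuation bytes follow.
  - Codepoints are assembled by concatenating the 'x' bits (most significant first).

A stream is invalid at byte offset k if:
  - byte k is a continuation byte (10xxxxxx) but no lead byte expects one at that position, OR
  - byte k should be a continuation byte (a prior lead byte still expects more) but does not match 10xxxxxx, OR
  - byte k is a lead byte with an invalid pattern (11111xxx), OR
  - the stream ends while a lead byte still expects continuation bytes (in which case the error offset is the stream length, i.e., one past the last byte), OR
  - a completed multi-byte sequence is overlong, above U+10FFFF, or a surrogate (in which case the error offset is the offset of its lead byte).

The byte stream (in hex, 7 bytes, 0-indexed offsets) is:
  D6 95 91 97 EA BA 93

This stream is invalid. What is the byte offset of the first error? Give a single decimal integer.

Byte[0]=D6: 2-byte lead, need 1 cont bytes. acc=0x16
Byte[1]=95: continuation. acc=(acc<<6)|0x15=0x595
Completed: cp=U+0595 (starts at byte 0)
Byte[2]=91: INVALID lead byte (not 0xxx/110x/1110/11110)

Answer: 2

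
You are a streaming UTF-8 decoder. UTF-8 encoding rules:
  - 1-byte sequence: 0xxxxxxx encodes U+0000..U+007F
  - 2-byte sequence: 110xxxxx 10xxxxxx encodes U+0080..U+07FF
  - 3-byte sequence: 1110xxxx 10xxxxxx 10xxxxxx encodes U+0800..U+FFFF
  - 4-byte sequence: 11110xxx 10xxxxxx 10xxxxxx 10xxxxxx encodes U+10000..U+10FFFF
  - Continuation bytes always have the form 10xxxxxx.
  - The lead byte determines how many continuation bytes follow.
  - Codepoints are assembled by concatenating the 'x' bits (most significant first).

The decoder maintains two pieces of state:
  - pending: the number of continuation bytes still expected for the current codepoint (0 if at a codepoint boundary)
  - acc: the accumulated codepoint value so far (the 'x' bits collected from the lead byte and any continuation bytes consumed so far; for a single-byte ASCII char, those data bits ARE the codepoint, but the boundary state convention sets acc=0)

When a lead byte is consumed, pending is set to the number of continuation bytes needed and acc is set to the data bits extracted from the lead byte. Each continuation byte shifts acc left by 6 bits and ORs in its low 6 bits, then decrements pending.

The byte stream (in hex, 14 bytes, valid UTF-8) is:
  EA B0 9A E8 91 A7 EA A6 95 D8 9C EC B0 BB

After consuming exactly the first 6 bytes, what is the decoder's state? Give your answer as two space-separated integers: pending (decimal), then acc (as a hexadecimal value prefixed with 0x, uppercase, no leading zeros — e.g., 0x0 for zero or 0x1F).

Byte[0]=EA: 3-byte lead. pending=2, acc=0xA
Byte[1]=B0: continuation. acc=(acc<<6)|0x30=0x2B0, pending=1
Byte[2]=9A: continuation. acc=(acc<<6)|0x1A=0xAC1A, pending=0
Byte[3]=E8: 3-byte lead. pending=2, acc=0x8
Byte[4]=91: continuation. acc=(acc<<6)|0x11=0x211, pending=1
Byte[5]=A7: continuation. acc=(acc<<6)|0x27=0x8467, pending=0

Answer: 0 0x8467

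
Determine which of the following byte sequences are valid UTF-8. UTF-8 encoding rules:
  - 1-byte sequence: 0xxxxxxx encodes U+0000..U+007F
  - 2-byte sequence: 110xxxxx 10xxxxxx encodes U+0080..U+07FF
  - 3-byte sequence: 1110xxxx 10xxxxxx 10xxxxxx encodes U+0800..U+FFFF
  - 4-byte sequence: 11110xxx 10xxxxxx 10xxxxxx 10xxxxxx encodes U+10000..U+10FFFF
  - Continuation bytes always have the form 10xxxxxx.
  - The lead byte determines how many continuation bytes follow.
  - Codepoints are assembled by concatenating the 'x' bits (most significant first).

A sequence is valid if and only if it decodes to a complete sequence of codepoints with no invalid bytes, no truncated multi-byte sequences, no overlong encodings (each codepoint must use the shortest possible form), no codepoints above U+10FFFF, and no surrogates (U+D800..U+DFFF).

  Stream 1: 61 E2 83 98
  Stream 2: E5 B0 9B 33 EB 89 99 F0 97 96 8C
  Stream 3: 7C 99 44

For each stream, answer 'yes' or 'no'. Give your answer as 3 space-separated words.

Answer: yes yes no

Derivation:
Stream 1: decodes cleanly. VALID
Stream 2: decodes cleanly. VALID
Stream 3: error at byte offset 1. INVALID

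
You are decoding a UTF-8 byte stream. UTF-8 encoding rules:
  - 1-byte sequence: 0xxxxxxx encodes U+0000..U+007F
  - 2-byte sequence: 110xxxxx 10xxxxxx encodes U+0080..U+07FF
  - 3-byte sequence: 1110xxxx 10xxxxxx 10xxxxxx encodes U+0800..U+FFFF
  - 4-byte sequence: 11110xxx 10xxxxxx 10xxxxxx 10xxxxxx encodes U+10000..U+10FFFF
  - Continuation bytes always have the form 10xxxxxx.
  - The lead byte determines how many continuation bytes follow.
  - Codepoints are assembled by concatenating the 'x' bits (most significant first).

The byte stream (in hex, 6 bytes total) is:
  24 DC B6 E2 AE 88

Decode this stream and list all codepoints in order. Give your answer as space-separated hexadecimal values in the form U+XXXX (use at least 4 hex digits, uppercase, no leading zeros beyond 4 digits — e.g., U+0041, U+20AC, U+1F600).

Answer: U+0024 U+0736 U+2B88

Derivation:
Byte[0]=24: 1-byte ASCII. cp=U+0024
Byte[1]=DC: 2-byte lead, need 1 cont bytes. acc=0x1C
Byte[2]=B6: continuation. acc=(acc<<6)|0x36=0x736
Completed: cp=U+0736 (starts at byte 1)
Byte[3]=E2: 3-byte lead, need 2 cont bytes. acc=0x2
Byte[4]=AE: continuation. acc=(acc<<6)|0x2E=0xAE
Byte[5]=88: continuation. acc=(acc<<6)|0x08=0x2B88
Completed: cp=U+2B88 (starts at byte 3)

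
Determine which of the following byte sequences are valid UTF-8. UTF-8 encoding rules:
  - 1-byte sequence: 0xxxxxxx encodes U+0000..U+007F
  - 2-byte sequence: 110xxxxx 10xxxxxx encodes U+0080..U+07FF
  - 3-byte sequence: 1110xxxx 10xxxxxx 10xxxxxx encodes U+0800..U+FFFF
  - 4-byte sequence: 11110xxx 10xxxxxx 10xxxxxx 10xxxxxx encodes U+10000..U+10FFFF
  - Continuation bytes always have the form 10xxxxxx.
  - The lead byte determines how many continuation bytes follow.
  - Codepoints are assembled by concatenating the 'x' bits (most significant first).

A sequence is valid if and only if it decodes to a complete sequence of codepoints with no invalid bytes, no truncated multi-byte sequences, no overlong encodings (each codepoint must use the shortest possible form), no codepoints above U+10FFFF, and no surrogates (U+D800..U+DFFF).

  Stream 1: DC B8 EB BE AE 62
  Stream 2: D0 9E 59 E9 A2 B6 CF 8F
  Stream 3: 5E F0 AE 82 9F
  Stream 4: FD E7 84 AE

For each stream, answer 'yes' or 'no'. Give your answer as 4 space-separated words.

Answer: yes yes yes no

Derivation:
Stream 1: decodes cleanly. VALID
Stream 2: decodes cleanly. VALID
Stream 3: decodes cleanly. VALID
Stream 4: error at byte offset 0. INVALID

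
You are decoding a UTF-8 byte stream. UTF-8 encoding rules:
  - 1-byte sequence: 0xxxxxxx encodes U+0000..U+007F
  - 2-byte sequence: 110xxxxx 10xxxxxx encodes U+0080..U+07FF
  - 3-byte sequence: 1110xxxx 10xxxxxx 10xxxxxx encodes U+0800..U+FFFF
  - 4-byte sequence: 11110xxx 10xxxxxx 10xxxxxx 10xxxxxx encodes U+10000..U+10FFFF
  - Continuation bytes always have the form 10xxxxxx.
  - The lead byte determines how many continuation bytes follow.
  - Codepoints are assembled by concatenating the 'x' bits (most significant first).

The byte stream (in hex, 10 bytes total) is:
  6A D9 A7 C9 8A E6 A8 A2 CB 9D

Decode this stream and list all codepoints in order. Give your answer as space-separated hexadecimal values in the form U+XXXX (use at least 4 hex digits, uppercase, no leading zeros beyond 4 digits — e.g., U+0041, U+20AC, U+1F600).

Answer: U+006A U+0667 U+024A U+6A22 U+02DD

Derivation:
Byte[0]=6A: 1-byte ASCII. cp=U+006A
Byte[1]=D9: 2-byte lead, need 1 cont bytes. acc=0x19
Byte[2]=A7: continuation. acc=(acc<<6)|0x27=0x667
Completed: cp=U+0667 (starts at byte 1)
Byte[3]=C9: 2-byte lead, need 1 cont bytes. acc=0x9
Byte[4]=8A: continuation. acc=(acc<<6)|0x0A=0x24A
Completed: cp=U+024A (starts at byte 3)
Byte[5]=E6: 3-byte lead, need 2 cont bytes. acc=0x6
Byte[6]=A8: continuation. acc=(acc<<6)|0x28=0x1A8
Byte[7]=A2: continuation. acc=(acc<<6)|0x22=0x6A22
Completed: cp=U+6A22 (starts at byte 5)
Byte[8]=CB: 2-byte lead, need 1 cont bytes. acc=0xB
Byte[9]=9D: continuation. acc=(acc<<6)|0x1D=0x2DD
Completed: cp=U+02DD (starts at byte 8)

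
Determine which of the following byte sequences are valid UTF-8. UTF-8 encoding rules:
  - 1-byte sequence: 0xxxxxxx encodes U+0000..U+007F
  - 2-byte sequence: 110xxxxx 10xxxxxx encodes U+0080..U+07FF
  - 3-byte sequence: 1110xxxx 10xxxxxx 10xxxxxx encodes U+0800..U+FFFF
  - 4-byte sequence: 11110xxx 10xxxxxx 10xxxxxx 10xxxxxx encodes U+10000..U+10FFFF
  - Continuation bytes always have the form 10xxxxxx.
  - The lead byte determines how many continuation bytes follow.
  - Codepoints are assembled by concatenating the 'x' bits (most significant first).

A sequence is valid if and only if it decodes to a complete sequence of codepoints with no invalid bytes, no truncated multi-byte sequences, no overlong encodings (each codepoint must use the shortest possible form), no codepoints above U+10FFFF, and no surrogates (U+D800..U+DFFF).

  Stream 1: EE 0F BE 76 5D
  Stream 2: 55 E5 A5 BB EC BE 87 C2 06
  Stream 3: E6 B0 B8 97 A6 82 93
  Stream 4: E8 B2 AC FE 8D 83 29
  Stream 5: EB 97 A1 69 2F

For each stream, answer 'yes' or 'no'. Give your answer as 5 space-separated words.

Answer: no no no no yes

Derivation:
Stream 1: error at byte offset 1. INVALID
Stream 2: error at byte offset 8. INVALID
Stream 3: error at byte offset 3. INVALID
Stream 4: error at byte offset 3. INVALID
Stream 5: decodes cleanly. VALID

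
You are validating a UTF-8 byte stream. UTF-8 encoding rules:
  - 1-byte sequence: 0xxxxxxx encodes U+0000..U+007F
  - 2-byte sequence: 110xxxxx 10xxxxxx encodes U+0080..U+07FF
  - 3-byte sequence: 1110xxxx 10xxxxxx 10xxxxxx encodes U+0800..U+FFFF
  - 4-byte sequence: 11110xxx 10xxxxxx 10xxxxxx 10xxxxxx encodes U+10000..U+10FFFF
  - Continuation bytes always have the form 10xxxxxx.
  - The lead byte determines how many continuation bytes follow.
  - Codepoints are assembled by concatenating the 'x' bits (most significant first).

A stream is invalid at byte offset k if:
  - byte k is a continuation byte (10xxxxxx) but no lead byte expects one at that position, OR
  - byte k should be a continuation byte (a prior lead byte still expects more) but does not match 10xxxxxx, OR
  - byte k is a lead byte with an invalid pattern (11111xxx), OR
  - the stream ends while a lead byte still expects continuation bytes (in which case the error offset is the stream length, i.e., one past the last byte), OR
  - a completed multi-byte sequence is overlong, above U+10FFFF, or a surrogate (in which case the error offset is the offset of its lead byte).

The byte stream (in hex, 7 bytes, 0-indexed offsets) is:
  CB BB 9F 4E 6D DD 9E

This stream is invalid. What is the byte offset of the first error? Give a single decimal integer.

Byte[0]=CB: 2-byte lead, need 1 cont bytes. acc=0xB
Byte[1]=BB: continuation. acc=(acc<<6)|0x3B=0x2FB
Completed: cp=U+02FB (starts at byte 0)
Byte[2]=9F: INVALID lead byte (not 0xxx/110x/1110/11110)

Answer: 2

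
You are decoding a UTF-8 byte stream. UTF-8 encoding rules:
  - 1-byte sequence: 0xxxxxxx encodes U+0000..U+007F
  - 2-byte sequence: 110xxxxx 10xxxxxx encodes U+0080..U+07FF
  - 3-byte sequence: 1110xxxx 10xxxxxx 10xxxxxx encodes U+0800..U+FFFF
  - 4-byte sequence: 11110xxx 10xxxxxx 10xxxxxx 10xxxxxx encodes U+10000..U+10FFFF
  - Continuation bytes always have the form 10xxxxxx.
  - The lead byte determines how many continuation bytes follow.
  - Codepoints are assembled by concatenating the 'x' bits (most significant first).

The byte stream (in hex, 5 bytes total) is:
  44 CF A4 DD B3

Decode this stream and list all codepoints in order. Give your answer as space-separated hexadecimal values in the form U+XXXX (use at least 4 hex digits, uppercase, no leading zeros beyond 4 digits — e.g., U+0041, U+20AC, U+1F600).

Answer: U+0044 U+03E4 U+0773

Derivation:
Byte[0]=44: 1-byte ASCII. cp=U+0044
Byte[1]=CF: 2-byte lead, need 1 cont bytes. acc=0xF
Byte[2]=A4: continuation. acc=(acc<<6)|0x24=0x3E4
Completed: cp=U+03E4 (starts at byte 1)
Byte[3]=DD: 2-byte lead, need 1 cont bytes. acc=0x1D
Byte[4]=B3: continuation. acc=(acc<<6)|0x33=0x773
Completed: cp=U+0773 (starts at byte 3)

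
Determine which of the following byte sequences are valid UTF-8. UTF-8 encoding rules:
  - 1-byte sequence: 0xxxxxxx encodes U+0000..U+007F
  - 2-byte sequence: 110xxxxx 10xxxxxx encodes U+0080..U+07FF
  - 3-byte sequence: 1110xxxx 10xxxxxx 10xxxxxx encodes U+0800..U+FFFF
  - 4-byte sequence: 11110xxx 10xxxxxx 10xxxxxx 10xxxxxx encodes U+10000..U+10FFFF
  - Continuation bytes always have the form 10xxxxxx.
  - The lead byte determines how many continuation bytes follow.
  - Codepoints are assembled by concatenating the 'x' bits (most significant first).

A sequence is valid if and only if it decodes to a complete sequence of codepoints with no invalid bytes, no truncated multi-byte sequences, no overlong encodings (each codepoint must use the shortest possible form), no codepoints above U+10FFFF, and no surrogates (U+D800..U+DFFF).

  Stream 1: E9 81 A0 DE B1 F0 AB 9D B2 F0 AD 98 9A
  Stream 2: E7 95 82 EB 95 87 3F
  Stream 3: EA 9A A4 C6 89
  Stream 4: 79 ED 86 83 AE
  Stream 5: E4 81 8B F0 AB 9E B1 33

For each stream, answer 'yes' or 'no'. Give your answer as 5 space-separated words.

Answer: yes yes yes no yes

Derivation:
Stream 1: decodes cleanly. VALID
Stream 2: decodes cleanly. VALID
Stream 3: decodes cleanly. VALID
Stream 4: error at byte offset 4. INVALID
Stream 5: decodes cleanly. VALID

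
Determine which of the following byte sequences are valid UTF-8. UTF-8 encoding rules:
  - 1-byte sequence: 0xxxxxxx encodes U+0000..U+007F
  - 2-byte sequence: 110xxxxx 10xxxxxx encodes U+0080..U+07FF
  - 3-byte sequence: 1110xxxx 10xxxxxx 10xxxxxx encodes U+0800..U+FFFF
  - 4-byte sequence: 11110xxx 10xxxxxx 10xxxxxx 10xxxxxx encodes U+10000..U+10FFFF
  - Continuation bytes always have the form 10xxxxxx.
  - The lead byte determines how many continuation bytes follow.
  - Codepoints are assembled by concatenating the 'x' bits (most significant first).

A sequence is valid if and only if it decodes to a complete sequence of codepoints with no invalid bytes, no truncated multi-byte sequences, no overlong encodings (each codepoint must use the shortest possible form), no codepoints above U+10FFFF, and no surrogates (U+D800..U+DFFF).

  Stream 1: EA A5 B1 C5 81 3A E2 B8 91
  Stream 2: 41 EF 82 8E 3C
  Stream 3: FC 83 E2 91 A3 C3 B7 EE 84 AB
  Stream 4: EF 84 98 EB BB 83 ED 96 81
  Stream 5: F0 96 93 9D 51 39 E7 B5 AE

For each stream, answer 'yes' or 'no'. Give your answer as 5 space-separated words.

Answer: yes yes no yes yes

Derivation:
Stream 1: decodes cleanly. VALID
Stream 2: decodes cleanly. VALID
Stream 3: error at byte offset 0. INVALID
Stream 4: decodes cleanly. VALID
Stream 5: decodes cleanly. VALID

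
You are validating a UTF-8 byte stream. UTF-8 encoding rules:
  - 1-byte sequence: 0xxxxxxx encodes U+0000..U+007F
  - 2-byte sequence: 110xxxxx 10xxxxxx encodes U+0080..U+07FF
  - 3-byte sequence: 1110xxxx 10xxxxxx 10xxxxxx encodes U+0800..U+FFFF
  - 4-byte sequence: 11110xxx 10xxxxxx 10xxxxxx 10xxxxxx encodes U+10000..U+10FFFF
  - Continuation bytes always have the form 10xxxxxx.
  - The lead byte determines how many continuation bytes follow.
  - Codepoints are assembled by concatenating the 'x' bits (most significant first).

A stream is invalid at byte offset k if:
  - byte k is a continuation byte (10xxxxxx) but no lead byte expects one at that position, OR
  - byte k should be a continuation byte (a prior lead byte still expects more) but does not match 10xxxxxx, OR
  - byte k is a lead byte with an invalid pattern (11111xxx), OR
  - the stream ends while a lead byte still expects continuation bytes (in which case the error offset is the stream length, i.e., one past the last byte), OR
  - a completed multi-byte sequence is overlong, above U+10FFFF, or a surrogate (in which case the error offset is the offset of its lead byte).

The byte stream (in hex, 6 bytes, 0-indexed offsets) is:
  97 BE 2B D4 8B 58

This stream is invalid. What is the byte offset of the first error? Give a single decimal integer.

Answer: 0

Derivation:
Byte[0]=97: INVALID lead byte (not 0xxx/110x/1110/11110)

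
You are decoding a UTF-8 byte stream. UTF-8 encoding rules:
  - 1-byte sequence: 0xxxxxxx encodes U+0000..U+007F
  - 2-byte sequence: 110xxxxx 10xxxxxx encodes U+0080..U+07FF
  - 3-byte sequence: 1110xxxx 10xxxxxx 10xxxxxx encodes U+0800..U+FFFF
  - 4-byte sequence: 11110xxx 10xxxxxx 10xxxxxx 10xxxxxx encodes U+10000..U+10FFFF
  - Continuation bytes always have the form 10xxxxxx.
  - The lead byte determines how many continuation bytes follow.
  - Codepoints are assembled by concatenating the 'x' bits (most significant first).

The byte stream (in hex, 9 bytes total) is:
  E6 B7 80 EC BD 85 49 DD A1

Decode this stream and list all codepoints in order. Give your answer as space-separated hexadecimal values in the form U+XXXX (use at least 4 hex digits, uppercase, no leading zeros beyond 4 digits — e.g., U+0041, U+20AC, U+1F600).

Byte[0]=E6: 3-byte lead, need 2 cont bytes. acc=0x6
Byte[1]=B7: continuation. acc=(acc<<6)|0x37=0x1B7
Byte[2]=80: continuation. acc=(acc<<6)|0x00=0x6DC0
Completed: cp=U+6DC0 (starts at byte 0)
Byte[3]=EC: 3-byte lead, need 2 cont bytes. acc=0xC
Byte[4]=BD: continuation. acc=(acc<<6)|0x3D=0x33D
Byte[5]=85: continuation. acc=(acc<<6)|0x05=0xCF45
Completed: cp=U+CF45 (starts at byte 3)
Byte[6]=49: 1-byte ASCII. cp=U+0049
Byte[7]=DD: 2-byte lead, need 1 cont bytes. acc=0x1D
Byte[8]=A1: continuation. acc=(acc<<6)|0x21=0x761
Completed: cp=U+0761 (starts at byte 7)

Answer: U+6DC0 U+CF45 U+0049 U+0761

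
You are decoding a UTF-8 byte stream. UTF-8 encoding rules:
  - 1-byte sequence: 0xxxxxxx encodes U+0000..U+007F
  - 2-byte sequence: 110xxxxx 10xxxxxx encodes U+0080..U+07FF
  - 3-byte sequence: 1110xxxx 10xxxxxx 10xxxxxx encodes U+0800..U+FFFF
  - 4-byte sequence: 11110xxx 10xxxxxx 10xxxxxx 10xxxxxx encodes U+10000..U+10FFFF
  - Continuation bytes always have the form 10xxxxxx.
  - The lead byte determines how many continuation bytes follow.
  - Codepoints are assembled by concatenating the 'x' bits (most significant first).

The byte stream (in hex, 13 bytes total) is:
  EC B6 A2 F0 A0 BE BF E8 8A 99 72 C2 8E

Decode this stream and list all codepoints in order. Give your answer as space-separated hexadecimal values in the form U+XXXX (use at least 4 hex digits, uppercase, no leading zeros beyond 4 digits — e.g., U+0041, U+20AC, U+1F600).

Answer: U+CDA2 U+20FBF U+8299 U+0072 U+008E

Derivation:
Byte[0]=EC: 3-byte lead, need 2 cont bytes. acc=0xC
Byte[1]=B6: continuation. acc=(acc<<6)|0x36=0x336
Byte[2]=A2: continuation. acc=(acc<<6)|0x22=0xCDA2
Completed: cp=U+CDA2 (starts at byte 0)
Byte[3]=F0: 4-byte lead, need 3 cont bytes. acc=0x0
Byte[4]=A0: continuation. acc=(acc<<6)|0x20=0x20
Byte[5]=BE: continuation. acc=(acc<<6)|0x3E=0x83E
Byte[6]=BF: continuation. acc=(acc<<6)|0x3F=0x20FBF
Completed: cp=U+20FBF (starts at byte 3)
Byte[7]=E8: 3-byte lead, need 2 cont bytes. acc=0x8
Byte[8]=8A: continuation. acc=(acc<<6)|0x0A=0x20A
Byte[9]=99: continuation. acc=(acc<<6)|0x19=0x8299
Completed: cp=U+8299 (starts at byte 7)
Byte[10]=72: 1-byte ASCII. cp=U+0072
Byte[11]=C2: 2-byte lead, need 1 cont bytes. acc=0x2
Byte[12]=8E: continuation. acc=(acc<<6)|0x0E=0x8E
Completed: cp=U+008E (starts at byte 11)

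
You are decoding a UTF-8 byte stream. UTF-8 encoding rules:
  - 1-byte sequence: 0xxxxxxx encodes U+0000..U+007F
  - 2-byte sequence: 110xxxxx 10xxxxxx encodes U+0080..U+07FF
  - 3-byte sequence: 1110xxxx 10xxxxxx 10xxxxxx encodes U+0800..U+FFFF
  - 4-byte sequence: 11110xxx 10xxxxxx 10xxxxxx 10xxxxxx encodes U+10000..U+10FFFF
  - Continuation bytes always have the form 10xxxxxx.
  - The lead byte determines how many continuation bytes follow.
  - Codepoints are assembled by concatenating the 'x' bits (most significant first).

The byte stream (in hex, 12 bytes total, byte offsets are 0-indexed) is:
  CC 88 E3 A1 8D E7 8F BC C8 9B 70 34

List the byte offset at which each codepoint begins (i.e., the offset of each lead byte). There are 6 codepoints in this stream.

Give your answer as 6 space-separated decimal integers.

Answer: 0 2 5 8 10 11

Derivation:
Byte[0]=CC: 2-byte lead, need 1 cont bytes. acc=0xC
Byte[1]=88: continuation. acc=(acc<<6)|0x08=0x308
Completed: cp=U+0308 (starts at byte 0)
Byte[2]=E3: 3-byte lead, need 2 cont bytes. acc=0x3
Byte[3]=A1: continuation. acc=(acc<<6)|0x21=0xE1
Byte[4]=8D: continuation. acc=(acc<<6)|0x0D=0x384D
Completed: cp=U+384D (starts at byte 2)
Byte[5]=E7: 3-byte lead, need 2 cont bytes. acc=0x7
Byte[6]=8F: continuation. acc=(acc<<6)|0x0F=0x1CF
Byte[7]=BC: continuation. acc=(acc<<6)|0x3C=0x73FC
Completed: cp=U+73FC (starts at byte 5)
Byte[8]=C8: 2-byte lead, need 1 cont bytes. acc=0x8
Byte[9]=9B: continuation. acc=(acc<<6)|0x1B=0x21B
Completed: cp=U+021B (starts at byte 8)
Byte[10]=70: 1-byte ASCII. cp=U+0070
Byte[11]=34: 1-byte ASCII. cp=U+0034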